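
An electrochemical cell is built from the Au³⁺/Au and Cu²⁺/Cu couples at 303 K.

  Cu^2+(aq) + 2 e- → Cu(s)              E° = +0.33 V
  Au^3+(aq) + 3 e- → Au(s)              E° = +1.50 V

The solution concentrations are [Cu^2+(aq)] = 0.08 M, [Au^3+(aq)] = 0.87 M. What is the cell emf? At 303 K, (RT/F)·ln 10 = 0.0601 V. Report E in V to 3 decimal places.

The Au³⁺/Au couple has the more positive E°, so it is the cathode; Cu²⁺/Cu is the anode.
E°cell = E°cat − E°an = +1.50 − (+0.33) = +1.17 V; n = 6.
For the overall reaction 2 Au^3+(aq) + 3 Cu(s) → 2 Au(s) + 3 Cu^2+(aq), Q = [Cu^2+(aq)]^3 / [Au^3+(aq)]^2 = 0.000676, giving log Q = −3.170.
E = E° − (0.0601/n)·log Q = +1.17 − (0.0601/6)(−3.170) = +1.202 V.

+1.202 V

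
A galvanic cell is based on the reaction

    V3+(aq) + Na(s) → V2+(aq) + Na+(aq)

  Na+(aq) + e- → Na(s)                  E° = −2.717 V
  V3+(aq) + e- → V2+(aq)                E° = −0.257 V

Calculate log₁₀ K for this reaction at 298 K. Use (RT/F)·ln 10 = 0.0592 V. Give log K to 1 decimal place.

log K = 41.6

The V³⁺/V²⁺ couple is reduced (cathode); E°cell = −0.257 − (−2.717) = +2.460 V with n = 1.
At equilibrium E = 0, so log K = nE°cell / 0.0592 = (1)(+2.460) / 0.0592 = 41.6.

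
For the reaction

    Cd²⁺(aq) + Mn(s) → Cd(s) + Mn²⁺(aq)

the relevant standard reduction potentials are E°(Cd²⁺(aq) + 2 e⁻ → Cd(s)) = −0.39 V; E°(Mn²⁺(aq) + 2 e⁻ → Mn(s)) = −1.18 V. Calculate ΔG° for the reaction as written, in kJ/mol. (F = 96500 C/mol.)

−152 kJ/mol

In the reaction as written Cd²⁺(aq) is reduced, so the Cd²⁺/Cd couple is the cathode and Mn²⁺/Mn is the anode.
E°cell = −0.39 − (−1.18) = +0.79 V; balancing electrons gives n = 2.
ΔG° = −nFE°cell = −(2)(96500)(+0.79) J/mol = −152 kJ/mol.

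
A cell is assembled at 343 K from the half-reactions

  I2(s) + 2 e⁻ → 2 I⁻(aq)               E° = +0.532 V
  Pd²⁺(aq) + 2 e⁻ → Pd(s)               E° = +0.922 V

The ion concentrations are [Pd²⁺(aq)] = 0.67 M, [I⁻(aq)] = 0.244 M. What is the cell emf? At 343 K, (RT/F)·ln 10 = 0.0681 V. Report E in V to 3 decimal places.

Since E°(Pd²⁺/Pd) > E°(I₂/I⁻), Pd²⁺/Pd serves as the cathode.
The standard potential is +0.922 − (+0.532) = +0.390 V and the balanced reaction transfers n = 2 electrons.
The balanced reaction is Pd²⁺(aq) + 2 I⁻(aq) → Pd(s) + I2(s), so Q = 1 / ([Pd²⁺(aq)]·[I⁻(aq)]^2) = 25.1 and log Q = 1.399.
By the Nernst equation, E = +0.390 − (0.0681/2)·(1.399) = +0.342 V.

+0.342 V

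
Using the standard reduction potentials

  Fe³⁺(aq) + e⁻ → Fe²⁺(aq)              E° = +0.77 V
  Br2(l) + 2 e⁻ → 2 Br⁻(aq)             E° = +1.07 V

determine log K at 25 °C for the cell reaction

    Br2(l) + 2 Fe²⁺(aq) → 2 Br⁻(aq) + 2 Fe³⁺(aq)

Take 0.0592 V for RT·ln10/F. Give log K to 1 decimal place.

The Br₂/Br⁻ couple is reduced (cathode); E°cell = +1.07 − (+0.77) = +0.30 V with n = 2.
At equilibrium E = 0, so log K = nE°cell / 0.0592 = (2)(+0.30) / 0.0592 = 10.1.

log K = 10.1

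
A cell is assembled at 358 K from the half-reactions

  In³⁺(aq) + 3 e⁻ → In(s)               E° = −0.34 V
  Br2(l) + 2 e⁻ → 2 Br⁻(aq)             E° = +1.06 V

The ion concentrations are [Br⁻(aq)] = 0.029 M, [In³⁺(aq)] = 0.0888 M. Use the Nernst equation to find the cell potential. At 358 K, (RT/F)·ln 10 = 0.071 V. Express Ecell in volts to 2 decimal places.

Since E°(Br₂/Br⁻) > E°(In³⁺/In), Br₂/Br⁻ serves as the cathode.
The standard potential is +1.06 − (−0.34) = +1.40 V and the balanced reaction transfers n = 6 electrons.
The balanced reaction is 3 Br2(l) + 2 In(s) → 6 Br⁻(aq) + 2 In³⁺(aq), so Q = [Br⁻(aq)]^6·[In³⁺(aq)]^2 = 4.69×10^−12 and log Q = −11.329.
Applying E = E° − (RT ln10/nF)·log Q gives +1.40 − (0.071/6)(−11.329) = +1.53 V.

+1.53 V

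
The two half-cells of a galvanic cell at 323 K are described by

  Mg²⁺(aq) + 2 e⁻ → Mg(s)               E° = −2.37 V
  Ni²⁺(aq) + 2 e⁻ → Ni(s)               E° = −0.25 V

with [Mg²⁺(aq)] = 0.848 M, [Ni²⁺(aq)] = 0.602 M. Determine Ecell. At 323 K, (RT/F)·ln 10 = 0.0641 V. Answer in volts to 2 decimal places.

+2.12 V

Since E°(Ni²⁺/Ni) > E°(Mg²⁺/Mg), Ni²⁺/Ni serves as the cathode.
The standard potential is −0.25 − (−2.37) = +2.12 V and the balanced reaction transfers n = 2 electrons.
Balancing gives Ni²⁺(aq) + Mg(s) → Ni(s) + Mg²⁺(aq); hence Q = [Mg²⁺(aq)] / [Ni²⁺(aq)] = 1.41 (log Q = 0.149).
By the Nernst equation, E = +2.12 − (0.0641/2)·(0.149) = +2.12 V.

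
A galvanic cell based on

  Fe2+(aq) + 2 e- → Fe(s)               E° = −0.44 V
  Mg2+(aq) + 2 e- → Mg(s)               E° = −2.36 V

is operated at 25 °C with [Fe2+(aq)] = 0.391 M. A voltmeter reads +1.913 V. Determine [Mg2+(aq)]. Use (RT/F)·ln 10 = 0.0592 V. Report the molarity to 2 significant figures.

With Fe²⁺/Fe at the cathode and Mg²⁺/Mg at the anode, E°cell = −0.44 − (−2.36) = +1.92 V (n = 2).
From the Nernst equation, log Q = n(E° − E)/0.0592 = 2·(+1.92 − (+1.913))/0.0592 = 0.236.
Balancing electrons gives Fe2+(aq) + Mg(s) → Fe(s) + Mg2+(aq); thus Q = [Mg2+(aq)] / [Fe2+(aq)].
Substituting the known concentrations and solving, log [Mg2+(aq)] = −0.172 and [Mg2+(aq)] = 0.67 M.

0.67 M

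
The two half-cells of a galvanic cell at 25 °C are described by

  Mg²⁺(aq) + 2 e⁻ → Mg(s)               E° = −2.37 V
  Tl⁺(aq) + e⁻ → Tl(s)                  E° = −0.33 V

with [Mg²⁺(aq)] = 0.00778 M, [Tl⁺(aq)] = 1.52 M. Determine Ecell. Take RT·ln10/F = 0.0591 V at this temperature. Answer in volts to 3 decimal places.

Since E°(Tl⁺/Tl) > E°(Mg²⁺/Mg), Tl⁺/Tl serves as the cathode.
The standard potential is −0.33 − (−2.37) = +2.04 V and the balanced reaction transfers n = 2 electrons.
For the overall reaction 2 Tl⁺(aq) + Mg(s) → 2 Tl(s) + Mg²⁺(aq), Q = [Mg²⁺(aq)] / [Tl⁺(aq)]^2 = 0.00337, giving log Q = −2.473.
E = E° − (0.0591/n)·log Q = +2.04 − (0.0591/2)(−2.473) = +2.113 V.

+2.113 V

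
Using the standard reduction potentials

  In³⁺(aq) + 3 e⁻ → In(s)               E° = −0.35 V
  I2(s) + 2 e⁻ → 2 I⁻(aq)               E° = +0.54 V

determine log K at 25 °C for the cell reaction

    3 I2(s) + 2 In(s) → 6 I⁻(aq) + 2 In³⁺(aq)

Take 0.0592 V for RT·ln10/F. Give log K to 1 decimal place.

The I₂/I⁻ couple is reduced (cathode); E°cell = +0.54 − (−0.35) = +0.89 V with n = 6.
At equilibrium E = 0, so log K = nE°cell / 0.0592 = (6)(+0.89) / 0.0592 = 90.2.

log K = 90.2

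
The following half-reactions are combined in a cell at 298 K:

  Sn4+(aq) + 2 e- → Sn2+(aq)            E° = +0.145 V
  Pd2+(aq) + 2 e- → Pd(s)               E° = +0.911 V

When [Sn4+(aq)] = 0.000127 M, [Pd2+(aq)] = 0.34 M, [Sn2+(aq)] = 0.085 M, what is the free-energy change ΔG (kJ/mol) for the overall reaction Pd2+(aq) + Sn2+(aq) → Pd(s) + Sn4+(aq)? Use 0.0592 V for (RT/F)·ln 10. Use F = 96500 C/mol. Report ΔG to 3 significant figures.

With Pd²⁺/Pd reduced at the cathode, E°cell = +0.911 − (+0.145) = +0.766 V and n = 2.
Q = [Sn4+(aq)] / ([Pd2+(aq)]·[Sn2+(aq)]) = 0.00439, so log Q = −2.357 and E = +0.766 − (0.0592/2)(−2.357) = +0.8358 V.
Finally ΔG = −nFE = −(2)(96500 C/mol)(+0.8358 V) = −161 kJ/mol.

−161 kJ/mol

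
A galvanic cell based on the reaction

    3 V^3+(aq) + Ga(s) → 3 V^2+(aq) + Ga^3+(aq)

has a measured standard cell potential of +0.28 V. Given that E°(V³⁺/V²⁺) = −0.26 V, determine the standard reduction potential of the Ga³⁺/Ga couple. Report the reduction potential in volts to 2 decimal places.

−0.54 V

In the reaction as written the V³⁺/V²⁺ couple is reduced (cathode) and Ga³⁺/Ga is oxidized (anode), so E°cell = E°(V³⁺/V²⁺) − E°(Ga³⁺/Ga).
E°(Ga³⁺/Ga) = E°(cathode) − E°cell = −0.26 − (+0.28) = −0.54 V.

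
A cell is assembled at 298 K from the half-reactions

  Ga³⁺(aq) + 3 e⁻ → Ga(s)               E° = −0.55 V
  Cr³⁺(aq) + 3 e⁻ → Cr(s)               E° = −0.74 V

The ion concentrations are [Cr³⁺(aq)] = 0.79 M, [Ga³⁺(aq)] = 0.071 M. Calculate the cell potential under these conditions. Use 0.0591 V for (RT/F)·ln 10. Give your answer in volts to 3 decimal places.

The Ga³⁺/Ga couple has the more positive E°, so it is the cathode; Cr³⁺/Cr is the anode.
E°cell = E°cat − E°an = −0.55 − (−0.74) = +0.19 V; n = 3.
The balanced reaction is Ga³⁺(aq) + Cr(s) → Ga(s) + Cr³⁺(aq), so Q = [Cr³⁺(aq)] / [Ga³⁺(aq)] = 11.1 and log Q = 1.046.
E = E° − (0.0591/n)·log Q = +0.19 − (0.0591/3)(1.046) = +0.169 V.

+0.169 V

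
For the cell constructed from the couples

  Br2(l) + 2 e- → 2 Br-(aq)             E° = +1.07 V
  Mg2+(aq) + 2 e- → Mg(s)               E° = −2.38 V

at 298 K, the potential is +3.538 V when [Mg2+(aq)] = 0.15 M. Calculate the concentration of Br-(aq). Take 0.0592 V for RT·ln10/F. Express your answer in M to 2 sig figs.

0.084 M

With Br₂/Br⁻ at the cathode and Mg²⁺/Mg at the anode, E°cell = +1.07 − (−2.38) = +3.45 V (n = 2).
From the Nernst equation, log Q = n(E° − E)/0.0592 = 2·(+3.45 − (+3.538))/0.0592 = −2.973.
For Br2(l) + Mg(s) → 2 Br-(aq) + Mg2+(aq), the reaction quotient is Q = [Br-(aq)]^2·[Mg2+(aq)].
Substituting the known concentrations and solving, log [Br-(aq)] = −1.075 and [Br-(aq)] = 0.084 M.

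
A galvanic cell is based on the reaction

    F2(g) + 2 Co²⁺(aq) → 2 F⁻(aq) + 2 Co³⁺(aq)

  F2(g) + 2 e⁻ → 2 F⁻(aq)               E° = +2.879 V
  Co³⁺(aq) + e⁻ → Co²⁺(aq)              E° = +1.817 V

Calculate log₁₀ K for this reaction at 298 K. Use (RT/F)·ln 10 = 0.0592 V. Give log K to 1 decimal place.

log K = 35.9

The F₂/F⁻ couple is reduced (cathode); E°cell = +2.879 − (+1.817) = +1.062 V with n = 2.
At equilibrium E = 0, so log K = nE°cell / 0.0592 = (2)(+1.062) / 0.0592 = 35.9.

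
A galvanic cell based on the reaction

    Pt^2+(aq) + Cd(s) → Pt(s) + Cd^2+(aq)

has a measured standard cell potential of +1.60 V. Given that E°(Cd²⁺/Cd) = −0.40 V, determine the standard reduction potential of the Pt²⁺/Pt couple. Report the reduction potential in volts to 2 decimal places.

+1.20 V

In the reaction as written the Pt²⁺/Pt couple is reduced (cathode) and Cd²⁺/Cd is oxidized (anode), so E°cell = E°(Pt²⁺/Pt) − E°(Cd²⁺/Cd).
E°(Pt²⁺/Pt) = E°cell + E°(anode) = +1.60 + (−0.40) = +1.20 V.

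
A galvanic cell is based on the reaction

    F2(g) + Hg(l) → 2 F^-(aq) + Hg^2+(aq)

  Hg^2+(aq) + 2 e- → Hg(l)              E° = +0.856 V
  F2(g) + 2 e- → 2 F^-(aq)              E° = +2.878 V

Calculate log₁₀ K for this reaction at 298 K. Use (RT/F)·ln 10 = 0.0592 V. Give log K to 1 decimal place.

The F₂/F⁻ couple is reduced (cathode); E°cell = +2.878 − (+0.856) = +2.022 V with n = 2.
At equilibrium E = 0, so log K = nE°cell / 0.0592 = (2)(+2.022) / 0.0592 = 68.3.

log K = 68.3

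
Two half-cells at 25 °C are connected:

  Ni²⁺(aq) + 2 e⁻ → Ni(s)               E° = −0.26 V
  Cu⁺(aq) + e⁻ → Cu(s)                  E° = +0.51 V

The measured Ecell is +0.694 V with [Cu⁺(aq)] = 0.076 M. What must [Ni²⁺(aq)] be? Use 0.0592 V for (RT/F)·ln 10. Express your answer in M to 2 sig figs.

Cu⁺/Cu is the cathode (higher E°); E°cell = +0.51 − (−0.26) = +0.77 V with n = 2.
From the Nernst equation, log Q = n(E° − E)/0.0592 = 2·(+0.77 − (+0.694))/0.0592 = 2.568.
For 2 Cu⁺(aq) + Ni(s) → 2 Cu(s) + Ni²⁺(aq), the reaction quotient is Q = [Ni²⁺(aq)] / [Cu⁺(aq)]^2.
Substituting the known concentrations and solving, log [Ni²⁺(aq)] = 0.330 and [Ni²⁺(aq)] = 2.1 M.

2.1 M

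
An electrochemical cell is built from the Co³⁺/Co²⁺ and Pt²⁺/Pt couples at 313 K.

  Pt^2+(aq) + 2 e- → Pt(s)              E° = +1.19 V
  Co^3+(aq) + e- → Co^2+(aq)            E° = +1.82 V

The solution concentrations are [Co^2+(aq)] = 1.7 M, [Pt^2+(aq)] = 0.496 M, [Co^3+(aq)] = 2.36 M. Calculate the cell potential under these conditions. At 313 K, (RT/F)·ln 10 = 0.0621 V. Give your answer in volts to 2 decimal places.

Co³⁺/Co²⁺ is reduced (cathode, E° = +1.82 V) and Pt²⁺/Pt is oxidized (anode).
E°cell = +1.82 − (+1.19) = +0.63 V, with n = 2 electrons transferred.
For the overall reaction 2 Co^3+(aq) + Pt(s) → 2 Co^2+(aq) + Pt^2+(aq), Q = ([Co^2+(aq)]^2·[Pt^2+(aq)]) / [Co^3+(aq)]^2 = 0.257, giving log Q = −0.589.
By the Nernst equation, E = +0.63 − (0.0621/2)·(−0.589) = +0.65 V.

+0.65 V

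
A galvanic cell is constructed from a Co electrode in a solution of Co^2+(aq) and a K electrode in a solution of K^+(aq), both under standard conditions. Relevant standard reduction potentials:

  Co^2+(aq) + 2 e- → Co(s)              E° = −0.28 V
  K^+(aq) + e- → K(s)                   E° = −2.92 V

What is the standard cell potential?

+2.64 V

The Co²⁺/Co couple has the higher E°, so Co ion is reduced (cathode) and K is oxidized (anode).
E°cell = E°(cathode) − E°(anode) = −0.28 − (−2.92) = +2.64 V.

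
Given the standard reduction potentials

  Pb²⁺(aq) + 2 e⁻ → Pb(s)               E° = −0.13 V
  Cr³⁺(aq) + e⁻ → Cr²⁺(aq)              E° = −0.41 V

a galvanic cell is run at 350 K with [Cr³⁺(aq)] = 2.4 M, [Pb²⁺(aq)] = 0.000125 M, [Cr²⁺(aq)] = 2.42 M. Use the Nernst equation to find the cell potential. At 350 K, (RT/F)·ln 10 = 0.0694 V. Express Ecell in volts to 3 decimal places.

+0.145 V

Pb²⁺/Pb is reduced (cathode, E° = −0.13 V) and Cr³⁺/Cr²⁺ is oxidized (anode).
E°cell = −0.13 − (−0.41) = +0.28 V, with n = 2 electrons transferred.
The balanced reaction is Pb²⁺(aq) + 2 Cr²⁺(aq) → Pb(s) + 2 Cr³⁺(aq), so Q = [Cr³⁺(aq)]^2 / ([Pb²⁺(aq)]·[Cr²⁺(aq)]^2) = 7.87×10^3 and log Q = 3.896.
E = E° − (0.0694/n)·log Q = +0.28 − (0.0694/2)(3.896) = +0.145 V.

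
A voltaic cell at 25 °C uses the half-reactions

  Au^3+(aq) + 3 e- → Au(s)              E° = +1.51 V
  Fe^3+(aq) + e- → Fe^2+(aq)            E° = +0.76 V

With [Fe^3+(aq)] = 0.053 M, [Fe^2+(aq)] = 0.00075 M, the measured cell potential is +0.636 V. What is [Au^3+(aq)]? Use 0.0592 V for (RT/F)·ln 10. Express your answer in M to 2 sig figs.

With Au³⁺/Au at the cathode and Fe³⁺/Fe²⁺ at the anode, E°cell = +1.51 − (+0.76) = +0.75 V (n = 3).
Since E = E° − (0.0592/n)·log Q, log Q = n(E° − E)/0.0592 = 5.777.
The balanced reaction is Au^3+(aq) + 3 Fe^2+(aq) → Au(s) + 3 Fe^3+(aq), so Q = [Fe^3+(aq)]^3 / ([Au^3+(aq)]·[Fe^2+(aq)]^3).
Solving for the unknown gives log [Au^3+(aq)] = −0.229, so [Au^3+(aq)] ≈ 0.59 M.

0.59 M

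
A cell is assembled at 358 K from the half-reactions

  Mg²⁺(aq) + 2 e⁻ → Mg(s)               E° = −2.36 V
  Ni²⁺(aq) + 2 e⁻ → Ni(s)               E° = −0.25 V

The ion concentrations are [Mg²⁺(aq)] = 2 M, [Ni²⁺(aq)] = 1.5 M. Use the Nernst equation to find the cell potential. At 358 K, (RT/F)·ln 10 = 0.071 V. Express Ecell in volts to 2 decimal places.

The Ni²⁺/Ni couple has the more positive E°, so it is the cathode; Mg²⁺/Mg is the anode.
E°cell = E°cat − E°an = −0.25 − (−2.36) = +2.11 V; n = 2.
For the overall reaction Ni²⁺(aq) + Mg(s) → Ni(s) + Mg²⁺(aq), Q = [Mg²⁺(aq)] / [Ni²⁺(aq)] = 1.33, giving log Q = 0.125.
By the Nernst equation, E = +2.11 − (0.071/2)·(0.125) = +2.11 V.

+2.11 V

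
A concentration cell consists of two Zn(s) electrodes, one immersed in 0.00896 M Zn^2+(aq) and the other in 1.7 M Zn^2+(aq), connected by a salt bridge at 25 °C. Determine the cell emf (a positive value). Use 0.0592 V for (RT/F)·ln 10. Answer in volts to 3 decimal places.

0.067 V

For a concentration cell E°cell = 0, since both electrodes use the same couple.
The compartment with the higher Zn^2+(aq) concentration (1.7 M) acts as the cathode; ions are reduced there and produced at the dilute (0.00896 M) anode.
With n = 2, Ecell = −(0.0592/2)·log([dilute]/[conc]) = −(0.0592/2)·log(0.00896/1.7) = +0.067 V.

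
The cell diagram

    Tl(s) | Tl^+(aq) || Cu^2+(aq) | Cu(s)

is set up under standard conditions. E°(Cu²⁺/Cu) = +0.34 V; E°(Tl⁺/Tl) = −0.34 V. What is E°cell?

By convention the left-hand electrode in cell notation is the anode (oxidation) and the right-hand electrode is the cathode (reduction).
E°cell = E°(right) − E°(left) = +0.34 − (−0.34) = +0.68 V.

+0.68 V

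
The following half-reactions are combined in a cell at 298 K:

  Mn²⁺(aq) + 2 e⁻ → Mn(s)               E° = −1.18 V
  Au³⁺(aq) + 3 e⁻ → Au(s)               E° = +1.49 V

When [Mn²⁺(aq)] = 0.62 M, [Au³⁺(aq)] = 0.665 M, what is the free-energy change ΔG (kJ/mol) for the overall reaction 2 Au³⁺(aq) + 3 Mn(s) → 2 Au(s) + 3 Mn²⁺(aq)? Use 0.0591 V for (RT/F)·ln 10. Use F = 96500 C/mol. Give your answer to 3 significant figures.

With Au³⁺/Au reduced at the cathode, E°cell = +1.49 − (−1.18) = +2.67 V and n = 6.
The reaction quotient is [Mn²⁺(aq)]^3 / [Au³⁺(aq)]^2 = 0.539; by Nernst, E = +2.67 − (0.0591/6)(−0.268) = +2.6726 V.
Then ΔG = −nFE = −6 × 96500 × +2.6726 J/mol = −1550 kJ/mol.

−1550 kJ/mol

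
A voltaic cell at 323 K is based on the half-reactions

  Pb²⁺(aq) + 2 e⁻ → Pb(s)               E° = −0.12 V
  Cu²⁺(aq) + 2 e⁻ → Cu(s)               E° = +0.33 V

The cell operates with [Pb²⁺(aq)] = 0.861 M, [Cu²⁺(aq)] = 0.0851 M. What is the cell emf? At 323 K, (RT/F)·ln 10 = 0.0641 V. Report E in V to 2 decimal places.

The Cu²⁺/Cu couple has the more positive E°, so it is the cathode; Pb²⁺/Pb is the anode.
E°cell = +0.33 − (−0.12) = +0.45 V, with n = 2 electrons transferred.
For the overall reaction Cu²⁺(aq) + Pb(s) → Cu(s) + Pb²⁺(aq), Q = [Pb²⁺(aq)] / [Cu²⁺(aq)] = 10.1, giving log Q = 1.005.
Applying E = E° − (RT ln10/nF)·log Q gives +0.45 − (0.0641/2)(1.005) = +0.42 V.

+0.42 V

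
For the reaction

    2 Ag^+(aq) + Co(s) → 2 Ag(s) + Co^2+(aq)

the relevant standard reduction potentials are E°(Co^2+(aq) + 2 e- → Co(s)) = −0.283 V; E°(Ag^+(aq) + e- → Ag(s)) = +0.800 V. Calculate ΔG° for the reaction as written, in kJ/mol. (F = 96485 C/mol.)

−209 kJ/mol

In the reaction as written Ag^+(aq) is reduced, so the Ag⁺/Ag couple is the cathode and Co²⁺/Co is the anode.
E°cell = +0.800 − (−0.283) = +1.083 V; balancing electrons gives n = 2.
ΔG° = −nFE°cell = −(2)(96485)(+1.083) J/mol = −209 kJ/mol.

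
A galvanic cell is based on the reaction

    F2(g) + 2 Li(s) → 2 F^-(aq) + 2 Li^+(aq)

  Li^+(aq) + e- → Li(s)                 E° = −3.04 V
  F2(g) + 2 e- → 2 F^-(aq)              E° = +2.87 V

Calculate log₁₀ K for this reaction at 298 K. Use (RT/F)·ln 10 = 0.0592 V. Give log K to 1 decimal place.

The F₂/F⁻ couple is reduced (cathode); E°cell = +2.87 − (−3.04) = +5.91 V with n = 2.
At equilibrium E = 0, so log K = nE°cell / 0.0592 = (2)(+5.91) / 0.0592 = 199.7.

log K = 199.7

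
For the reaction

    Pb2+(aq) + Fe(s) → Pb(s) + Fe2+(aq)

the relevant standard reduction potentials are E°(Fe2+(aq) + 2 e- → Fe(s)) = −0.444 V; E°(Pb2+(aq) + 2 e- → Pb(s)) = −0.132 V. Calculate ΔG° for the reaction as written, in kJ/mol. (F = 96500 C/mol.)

In the reaction as written Pb2+(aq) is reduced, so the Pb²⁺/Pb couple is the cathode and Fe²⁺/Fe is the anode.
E°cell = −0.132 − (−0.444) = +0.312 V; balancing electrons gives n = 2.
ΔG° = −nFE°cell = −(2)(96500)(+0.312) J/mol = −60.2 kJ/mol.

−60.2 kJ/mol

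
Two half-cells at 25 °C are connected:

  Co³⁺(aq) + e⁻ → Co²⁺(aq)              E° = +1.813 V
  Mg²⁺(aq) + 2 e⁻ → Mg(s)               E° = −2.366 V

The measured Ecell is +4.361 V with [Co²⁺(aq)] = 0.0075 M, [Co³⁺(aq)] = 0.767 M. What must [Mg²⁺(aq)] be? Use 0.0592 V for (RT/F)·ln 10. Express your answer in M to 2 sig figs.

With Co³⁺/Co²⁺ at the cathode and Mg²⁺/Mg at the anode, E°cell = +1.813 − (−2.366) = +4.179 V (n = 2).
Since E = E° − (0.0592/n)·log Q, log Q = n(E° − E)/0.0592 = −6.149.
The balanced reaction is 2 Co³⁺(aq) + Mg(s) → 2 Co²⁺(aq) + Mg²⁺(aq), so Q = ([Co²⁺(aq)]^2·[Mg²⁺(aq)]) / [Co³⁺(aq)]^2.
Substituting the known concentrations and solving, log [Mg²⁺(aq)] = −2.130 and [Mg²⁺(aq)] = 0.0074 M.

0.0074 M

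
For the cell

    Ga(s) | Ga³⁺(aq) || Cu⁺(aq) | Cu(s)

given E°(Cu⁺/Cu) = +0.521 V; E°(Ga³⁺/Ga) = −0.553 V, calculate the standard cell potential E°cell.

+1.074 V

By convention the left-hand electrode in cell notation is the anode (oxidation) and the right-hand electrode is the cathode (reduction).
E°cell = E°(right) − E°(left) = +0.521 − (−0.553) = +1.074 V.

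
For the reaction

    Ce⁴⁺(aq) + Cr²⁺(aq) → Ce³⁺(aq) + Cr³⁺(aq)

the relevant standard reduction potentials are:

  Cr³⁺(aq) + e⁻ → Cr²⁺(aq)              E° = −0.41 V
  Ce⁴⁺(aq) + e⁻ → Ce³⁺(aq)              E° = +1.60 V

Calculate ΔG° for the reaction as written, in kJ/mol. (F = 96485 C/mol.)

−194 kJ/mol

In the reaction as written Ce⁴⁺(aq) is reduced, so the Ce⁴⁺/Ce³⁺ couple is the cathode and Cr³⁺/Cr²⁺ is the anode.
E°cell = +1.60 − (−0.41) = +2.01 V; balancing electrons gives n = 1.
ΔG° = −nFE°cell = −(1)(96485)(+2.01) J/mol = −194 kJ/mol.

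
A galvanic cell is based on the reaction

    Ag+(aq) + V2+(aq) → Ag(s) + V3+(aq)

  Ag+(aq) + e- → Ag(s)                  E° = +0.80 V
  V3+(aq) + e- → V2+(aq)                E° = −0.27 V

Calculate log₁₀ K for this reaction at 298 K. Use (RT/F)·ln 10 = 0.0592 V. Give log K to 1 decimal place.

log K = 18.1

The Ag⁺/Ag couple is reduced (cathode); E°cell = +0.80 − (−0.27) = +1.07 V with n = 1.
At equilibrium E = 0, so log K = nE°cell / 0.0592 = (1)(+1.07) / 0.0592 = 18.1.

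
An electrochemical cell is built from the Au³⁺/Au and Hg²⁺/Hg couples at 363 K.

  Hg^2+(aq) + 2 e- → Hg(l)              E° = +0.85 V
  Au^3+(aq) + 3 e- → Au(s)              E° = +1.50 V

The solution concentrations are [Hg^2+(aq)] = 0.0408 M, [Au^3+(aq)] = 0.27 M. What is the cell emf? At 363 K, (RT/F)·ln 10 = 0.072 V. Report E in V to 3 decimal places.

The Au³⁺/Au couple has the more positive E°, so it is the cathode; Hg²⁺/Hg is the anode.
The standard potential is +1.50 − (+0.85) = +0.65 V and the balanced reaction transfers n = 6 electrons.
For the overall reaction 2 Au^3+(aq) + 3 Hg(l) → 2 Au(s) + 3 Hg^2+(aq), Q = [Hg^2+(aq)]^3 / [Au^3+(aq)]^2 = 0.000932, giving log Q = −3.031.
E = E° − (0.072/n)·log Q = +0.65 − (0.072/6)(−3.031) = +0.686 V.

+0.686 V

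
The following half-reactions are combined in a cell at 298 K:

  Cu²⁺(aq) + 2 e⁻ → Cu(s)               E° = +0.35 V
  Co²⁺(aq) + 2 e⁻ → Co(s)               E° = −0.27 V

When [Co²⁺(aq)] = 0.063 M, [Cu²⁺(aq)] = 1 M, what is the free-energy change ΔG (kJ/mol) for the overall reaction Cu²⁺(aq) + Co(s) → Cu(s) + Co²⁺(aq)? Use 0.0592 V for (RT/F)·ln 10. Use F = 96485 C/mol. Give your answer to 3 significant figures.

−126 kJ/mol

The standard cell potential is +0.35 − (−0.27) = +0.62 V, with n = 2 electrons in the balanced equation.
The reaction quotient is [Co²⁺(aq)] / [Cu²⁺(aq)] = 0.063; by Nernst, E = +0.62 − (0.0592/2)(−1.201) = +0.6555 V.
Finally ΔG = −nFE = −(2)(96485 C/mol)(+0.6555 V) = −126 kJ/mol.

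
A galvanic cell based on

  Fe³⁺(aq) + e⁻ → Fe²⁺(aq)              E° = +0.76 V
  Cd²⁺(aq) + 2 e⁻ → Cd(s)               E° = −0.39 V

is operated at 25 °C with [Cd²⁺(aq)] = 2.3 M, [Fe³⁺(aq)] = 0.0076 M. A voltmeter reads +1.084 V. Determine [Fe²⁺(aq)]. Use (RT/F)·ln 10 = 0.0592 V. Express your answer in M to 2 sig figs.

0.065 M

Fe³⁺/Fe²⁺ is the cathode (higher E°); E°cell = +0.76 − (−0.39) = +1.15 V with n = 2.
Since E = E° − (0.0592/n)·log Q, log Q = n(E° − E)/0.0592 = 2.230.
Balancing electrons gives 2 Fe³⁺(aq) + Cd(s) → 2 Fe²⁺(aq) + Cd²⁺(aq); thus Q = ([Fe²⁺(aq)]^2·[Cd²⁺(aq)]) / [Fe³⁺(aq)]^2.
Solving for the unknown gives log [Fe²⁺(aq)] = −1.185, so [Fe²⁺(aq)] ≈ 0.065 M.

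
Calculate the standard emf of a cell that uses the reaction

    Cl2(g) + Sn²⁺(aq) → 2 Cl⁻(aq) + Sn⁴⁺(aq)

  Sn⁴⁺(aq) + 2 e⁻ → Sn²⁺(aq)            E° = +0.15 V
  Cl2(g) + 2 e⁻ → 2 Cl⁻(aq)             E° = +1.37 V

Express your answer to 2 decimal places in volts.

+1.22 V

Cl2(g) gains electrons, so the Cl₂/Cl⁻ couple is the cathode; the Sn⁴⁺/Sn²⁺ couple is the anode.
E°cell = E°(cathode) − E°(anode) = +1.37 − (+0.15) = +1.22 V.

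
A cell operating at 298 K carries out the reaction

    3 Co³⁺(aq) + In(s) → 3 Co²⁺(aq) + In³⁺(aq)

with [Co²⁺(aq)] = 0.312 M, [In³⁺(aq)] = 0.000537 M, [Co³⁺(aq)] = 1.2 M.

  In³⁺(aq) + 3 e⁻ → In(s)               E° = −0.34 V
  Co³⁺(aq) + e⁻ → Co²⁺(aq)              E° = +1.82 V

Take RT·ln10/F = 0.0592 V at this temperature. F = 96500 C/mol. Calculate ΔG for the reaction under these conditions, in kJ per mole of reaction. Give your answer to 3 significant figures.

−654 kJ/mol

The standard cell potential is +1.82 − (−0.34) = +2.16 V, with n = 3 electrons in the balanced equation.
Q = ([Co²⁺(aq)]^3·[In³⁺(aq)]) / [Co³⁺(aq)]^3 = 9.44×10^−6, so log Q = −5.025 and E = +2.16 − (0.0592/3)(−5.025) = +2.2592 V.
Then ΔG = −nFE = −3 × 96500 × +2.2592 J/mol = −654 kJ/mol.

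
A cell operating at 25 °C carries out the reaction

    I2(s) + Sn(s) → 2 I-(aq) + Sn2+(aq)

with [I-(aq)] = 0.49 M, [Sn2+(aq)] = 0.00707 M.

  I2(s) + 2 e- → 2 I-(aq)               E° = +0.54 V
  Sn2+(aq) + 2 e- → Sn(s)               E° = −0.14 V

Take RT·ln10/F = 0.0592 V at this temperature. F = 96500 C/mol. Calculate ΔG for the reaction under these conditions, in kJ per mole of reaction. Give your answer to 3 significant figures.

−147 kJ/mol

With I₂/I⁻ reduced at the cathode, E°cell = +0.54 − (−0.14) = +0.68 V and n = 2.
Q = [I-(aq)]^2·[Sn2+(aq)] = 0.0017, so log Q = −2.770 and E = +0.68 − (0.0592/2)(−2.770) = +0.7620 V.
Finally ΔG = −nFE = −(2)(96500 C/mol)(+0.7620 V) = −147 kJ/mol.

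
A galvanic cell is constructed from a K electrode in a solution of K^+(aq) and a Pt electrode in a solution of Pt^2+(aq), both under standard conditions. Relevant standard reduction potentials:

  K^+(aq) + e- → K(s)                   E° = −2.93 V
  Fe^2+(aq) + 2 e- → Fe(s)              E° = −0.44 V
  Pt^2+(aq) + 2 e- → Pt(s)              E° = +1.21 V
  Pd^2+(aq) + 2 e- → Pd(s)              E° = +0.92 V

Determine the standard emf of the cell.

+4.14 V

The Pt²⁺/Pt couple has the higher E°, so Pt ion is reduced (cathode) and K is oxidized (anode).
E°cell = E°(cathode) − E°(anode) = +1.21 − (−2.93) = +4.14 V.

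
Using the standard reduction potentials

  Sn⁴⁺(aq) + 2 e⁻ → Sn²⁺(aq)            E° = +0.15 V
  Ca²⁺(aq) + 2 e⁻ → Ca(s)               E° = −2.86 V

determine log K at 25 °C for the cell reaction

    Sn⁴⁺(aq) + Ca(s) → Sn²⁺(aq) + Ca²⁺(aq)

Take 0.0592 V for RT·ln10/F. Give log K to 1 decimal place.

log K = 101.7

The Sn⁴⁺/Sn²⁺ couple is reduced (cathode); E°cell = +0.15 − (−2.86) = +3.01 V with n = 2.
At equilibrium E = 0, so log K = nE°cell / 0.0592 = (2)(+3.01) / 0.0592 = 101.7.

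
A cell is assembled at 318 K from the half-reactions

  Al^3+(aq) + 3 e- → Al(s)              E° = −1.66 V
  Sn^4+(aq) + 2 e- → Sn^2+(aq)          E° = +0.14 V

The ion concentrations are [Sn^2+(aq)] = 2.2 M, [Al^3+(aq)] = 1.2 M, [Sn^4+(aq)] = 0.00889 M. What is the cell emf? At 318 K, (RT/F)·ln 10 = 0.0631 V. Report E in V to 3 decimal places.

Since E°(Sn⁴⁺/Sn²⁺) > E°(Al³⁺/Al), Sn⁴⁺/Sn²⁺ serves as the cathode.
E°cell = +0.14 − (−1.66) = +1.80 V, with n = 6 electrons transferred.
Balancing gives 3 Sn^4+(aq) + 2 Al(s) → 3 Sn^2+(aq) + 2 Al^3+(aq); hence Q = ([Sn^2+(aq)]^3·[Al^3+(aq)]^2) / [Sn^4+(aq)]^3 = 2.18×10^7 (log Q = 7.339).
Applying E = E° − (RT ln10/nF)·log Q gives +1.80 − (0.0631/6)(7.339) = +1.723 V.

+1.723 V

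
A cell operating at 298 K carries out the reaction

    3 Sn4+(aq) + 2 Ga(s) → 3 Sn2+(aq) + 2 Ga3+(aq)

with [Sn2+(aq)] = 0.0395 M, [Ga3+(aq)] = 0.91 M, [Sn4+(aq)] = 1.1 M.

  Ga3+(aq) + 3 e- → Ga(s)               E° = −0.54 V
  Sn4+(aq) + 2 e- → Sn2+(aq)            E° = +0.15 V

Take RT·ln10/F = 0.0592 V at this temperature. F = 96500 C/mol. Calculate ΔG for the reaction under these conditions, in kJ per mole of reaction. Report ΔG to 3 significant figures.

−425 kJ/mol

With Sn⁴⁺/Sn²⁺ reduced at the cathode, E°cell = +0.15 − (−0.54) = +0.69 V and n = 6.
Q = ([Sn2+(aq)]^3·[Ga3+(aq)]^2) / [Sn4+(aq)]^3 = 3.83×10^−5, so log Q = −4.416 and E = +0.69 − (0.0592/6)(−4.416) = +0.7336 V.
ΔG = −nFE = −(6)(96500)(+0.7336) J/mol = −425 kJ/mol.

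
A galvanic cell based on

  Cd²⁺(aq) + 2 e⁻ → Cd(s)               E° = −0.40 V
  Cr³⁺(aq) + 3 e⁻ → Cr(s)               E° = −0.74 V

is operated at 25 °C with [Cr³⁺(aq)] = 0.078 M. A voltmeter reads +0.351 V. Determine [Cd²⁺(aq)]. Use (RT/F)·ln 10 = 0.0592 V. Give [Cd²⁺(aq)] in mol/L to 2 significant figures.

The Cd²⁺/Cd couple has the larger reduction potential, so it is the cathode: E°cell = −0.40 − (−0.74) = +0.34 V and n = 6.
Since E = E° − (0.0592/n)·log Q, log Q = n(E° − E)/0.0592 = −1.115.
For 3 Cd²⁺(aq) + 2 Cr(s) → 3 Cd(s) + 2 Cr³⁺(aq), the reaction quotient is Q = [Cr³⁺(aq)]^2 / [Cd²⁺(aq)]^3.
Isolating [Cd²⁺(aq)] in Q = 10^{−1.115} yields log [Cd²⁺(aq)] = −0.367, i.e. 0.43 M.

0.43 M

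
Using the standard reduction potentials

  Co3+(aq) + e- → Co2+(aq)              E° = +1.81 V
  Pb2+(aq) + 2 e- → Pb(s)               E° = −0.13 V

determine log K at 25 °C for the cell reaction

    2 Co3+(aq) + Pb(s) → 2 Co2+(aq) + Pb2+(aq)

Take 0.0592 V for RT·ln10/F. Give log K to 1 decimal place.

The Co³⁺/Co²⁺ couple is reduced (cathode); E°cell = +1.81 − (−0.13) = +1.94 V with n = 2.
At equilibrium E = 0, so log K = nE°cell / 0.0592 = (2)(+1.94) / 0.0592 = 65.5.

log K = 65.5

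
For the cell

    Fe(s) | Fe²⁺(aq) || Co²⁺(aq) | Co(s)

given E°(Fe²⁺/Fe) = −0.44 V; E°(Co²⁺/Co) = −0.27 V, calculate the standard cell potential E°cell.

+0.17 V

By convention the left-hand electrode in cell notation is the anode (oxidation) and the right-hand electrode is the cathode (reduction).
E°cell = E°(right) − E°(left) = −0.27 − (−0.44) = +0.17 V.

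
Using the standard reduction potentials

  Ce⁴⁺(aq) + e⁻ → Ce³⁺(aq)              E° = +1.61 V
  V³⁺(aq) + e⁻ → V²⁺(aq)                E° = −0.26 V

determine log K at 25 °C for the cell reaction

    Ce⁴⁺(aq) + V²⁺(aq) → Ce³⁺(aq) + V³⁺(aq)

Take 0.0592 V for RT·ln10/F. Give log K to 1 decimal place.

log K = 31.6

The Ce⁴⁺/Ce³⁺ couple is reduced (cathode); E°cell = +1.61 − (−0.26) = +1.87 V with n = 1.
At equilibrium E = 0, so log K = nE°cell / 0.0592 = (1)(+1.87) / 0.0592 = 31.6.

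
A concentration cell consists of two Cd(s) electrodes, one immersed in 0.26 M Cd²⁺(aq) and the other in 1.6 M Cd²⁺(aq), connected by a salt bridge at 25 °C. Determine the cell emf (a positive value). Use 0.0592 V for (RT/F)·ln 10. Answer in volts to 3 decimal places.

0.023 V

For a concentration cell E°cell = 0, since both electrodes use the same couple.
The compartment with the higher Cd²⁺(aq) concentration (1.6 M) acts as the cathode; ions are reduced there and produced at the dilute (0.26 M) anode.
With n = 2, Ecell = −(0.0592/2)·log([dilute]/[conc]) = −(0.0592/2)·log(0.26/1.6) = +0.023 V.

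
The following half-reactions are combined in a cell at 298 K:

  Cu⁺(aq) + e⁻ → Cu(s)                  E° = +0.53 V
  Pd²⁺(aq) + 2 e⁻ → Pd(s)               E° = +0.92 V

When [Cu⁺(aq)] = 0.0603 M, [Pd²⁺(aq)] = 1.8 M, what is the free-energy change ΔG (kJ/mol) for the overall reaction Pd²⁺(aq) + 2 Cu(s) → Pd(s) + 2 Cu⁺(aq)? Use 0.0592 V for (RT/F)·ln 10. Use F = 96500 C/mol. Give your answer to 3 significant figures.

−90.7 kJ/mol

With Pd²⁺/Pd reduced at the cathode, E°cell = +0.92 − (+0.53) = +0.39 V and n = 2.
Here Q = [Cu⁺(aq)]^2 / [Pd²⁺(aq)] = 0.00202 (log Q = −2.695), giving E = +0.39 − (0.0592/2)·(−2.695) = +0.4698 V.
ΔG = −nFE = −(2)(96500)(+0.4698) J/mol = −90.7 kJ/mol.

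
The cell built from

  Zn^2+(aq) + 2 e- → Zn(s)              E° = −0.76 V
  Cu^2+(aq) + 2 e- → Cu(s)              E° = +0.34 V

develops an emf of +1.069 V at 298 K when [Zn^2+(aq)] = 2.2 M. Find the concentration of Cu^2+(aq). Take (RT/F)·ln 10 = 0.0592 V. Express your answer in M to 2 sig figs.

0.20 M

The Cu²⁺/Cu couple has the larger reduction potential, so it is the cathode: E°cell = +0.34 − (−0.76) = +1.10 V and n = 2.
Rearranging E = E° − (0.0592/n)·log Q gives log Q = 2(+1.10 − (+1.069))/0.0592 = 1.047.
The balanced reaction is Cu^2+(aq) + Zn(s) → Cu(s) + Zn^2+(aq), so Q = [Zn^2+(aq)] / [Cu^2+(aq)].
Isolating [Cu^2+(aq)] in Q = 10^{1.047} yields log [Cu^2+(aq)] = −0.705, i.e. 0.20 M.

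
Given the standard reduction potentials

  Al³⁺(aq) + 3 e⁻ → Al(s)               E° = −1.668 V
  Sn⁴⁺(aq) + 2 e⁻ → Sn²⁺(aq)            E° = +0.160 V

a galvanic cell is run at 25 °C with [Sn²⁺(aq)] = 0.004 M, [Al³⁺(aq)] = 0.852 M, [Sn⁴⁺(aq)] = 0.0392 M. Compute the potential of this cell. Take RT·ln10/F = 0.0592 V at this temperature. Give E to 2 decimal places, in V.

Since E°(Sn⁴⁺/Sn²⁺) > E°(Al³⁺/Al), Sn⁴⁺/Sn²⁺ serves as the cathode.
The standard potential is +0.160 − (−1.668) = +1.828 V and the balanced reaction transfers n = 6 electrons.
For the overall reaction 3 Sn⁴⁺(aq) + 2 Al(s) → 3 Sn²⁺(aq) + 2 Al³⁺(aq), Q = ([Sn²⁺(aq)]^3·[Al³⁺(aq)]^2) / [Sn⁴⁺(aq)]^3 = 0.000771, giving log Q = −3.113.
E = E° − (0.0592/n)·log Q = +1.828 − (0.0592/6)(−3.113) = +1.86 V.

+1.86 V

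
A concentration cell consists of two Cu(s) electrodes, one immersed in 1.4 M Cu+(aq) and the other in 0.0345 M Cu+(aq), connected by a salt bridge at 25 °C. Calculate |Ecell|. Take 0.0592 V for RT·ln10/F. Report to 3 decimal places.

For a concentration cell E°cell = 0, since both electrodes use the same couple.
The compartment with the higher Cu+(aq) concentration (1.4 M) acts as the cathode; ions are reduced there and produced at the dilute (0.0345 M) anode.
With n = 1, Ecell = −(0.0592/1)·log([dilute]/[conc]) = −(0.0592/1)·log(0.0345/1.4) = +0.095 V.

0.095 V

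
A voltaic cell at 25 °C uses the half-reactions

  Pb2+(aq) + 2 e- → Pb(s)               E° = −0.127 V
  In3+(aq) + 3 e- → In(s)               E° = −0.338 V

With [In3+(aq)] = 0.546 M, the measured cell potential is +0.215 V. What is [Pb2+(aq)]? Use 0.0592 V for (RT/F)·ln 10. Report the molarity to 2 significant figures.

The Pb²⁺/Pb couple has the larger reduction potential, so it is the cathode: E°cell = −0.127 − (−0.338) = +0.211 V and n = 6.
Since E = E° − (0.0592/n)·log Q, log Q = n(E° − E)/0.0592 = −0.405.
Balancing electrons gives 3 Pb2+(aq) + 2 In(s) → 3 Pb(s) + 2 In3+(aq); thus Q = [In3+(aq)]^2 / [Pb2+(aq)]^3.
Substituting the known concentrations and solving, log [Pb2+(aq)] = −0.040 and [Pb2+(aq)] = 0.91 M.

0.91 M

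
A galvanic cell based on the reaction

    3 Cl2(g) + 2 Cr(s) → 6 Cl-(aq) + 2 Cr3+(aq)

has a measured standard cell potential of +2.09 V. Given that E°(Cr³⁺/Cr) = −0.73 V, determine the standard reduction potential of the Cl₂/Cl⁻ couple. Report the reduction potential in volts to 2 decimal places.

+1.36 V

In the reaction as written the Cl₂/Cl⁻ couple is reduced (cathode) and Cr³⁺/Cr is oxidized (anode), so E°cell = E°(Cl₂/Cl⁻) − E°(Cr³⁺/Cr).
E°(Cl₂/Cl⁻) = E°cell + E°(anode) = +2.09 + (−0.73) = +1.36 V.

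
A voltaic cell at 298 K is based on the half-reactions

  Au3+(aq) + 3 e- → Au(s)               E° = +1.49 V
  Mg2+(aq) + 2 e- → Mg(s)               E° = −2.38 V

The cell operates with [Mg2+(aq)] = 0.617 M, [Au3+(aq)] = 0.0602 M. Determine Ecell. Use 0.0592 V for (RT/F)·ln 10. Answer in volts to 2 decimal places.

The Au³⁺/Au couple has the more positive E°, so it is the cathode; Mg²⁺/Mg is the anode.
E°cell = E°cat − E°an = +1.49 − (−2.38) = +3.87 V; n = 6.
Balancing gives 2 Au3+(aq) + 3 Mg(s) → 2 Au(s) + 3 Mg2+(aq); hence Q = [Mg2+(aq)]^3 / [Au3+(aq)]^2 = 64.8 (log Q = 1.812).
By the Nernst equation, E = +3.87 − (0.0592/6)·(1.812) = +3.85 V.

+3.85 V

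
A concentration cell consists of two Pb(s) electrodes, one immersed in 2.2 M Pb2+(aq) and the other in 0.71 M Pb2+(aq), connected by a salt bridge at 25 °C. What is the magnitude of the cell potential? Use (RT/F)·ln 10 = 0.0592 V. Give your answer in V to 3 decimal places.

0.015 V

For a concentration cell E°cell = 0, since both electrodes use the same couple.
The compartment with the higher Pb2+(aq) concentration (2.2 M) acts as the cathode; ions are reduced there and produced at the dilute (0.71 M) anode.
With n = 2, Ecell = −(0.0592/2)·log([dilute]/[conc]) = −(0.0592/2)·log(0.71/2.2) = +0.015 V.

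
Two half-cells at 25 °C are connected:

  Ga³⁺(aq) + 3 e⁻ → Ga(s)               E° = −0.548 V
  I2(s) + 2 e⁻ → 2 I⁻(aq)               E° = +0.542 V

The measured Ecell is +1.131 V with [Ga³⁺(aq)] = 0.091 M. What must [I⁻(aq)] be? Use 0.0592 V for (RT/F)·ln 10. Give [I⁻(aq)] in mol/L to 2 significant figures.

With I₂/I⁻ at the cathode and Ga³⁺/Ga at the anode, E°cell = +0.542 − (−0.548) = +1.090 V (n = 6).
Rearranging E = E° − (0.0592/n)·log Q gives log Q = 6(+1.090 − (+1.131))/0.0592 = −4.155.
The balanced reaction is 3 I2(s) + 2 Ga(s) → 6 I⁻(aq) + 2 Ga³⁺(aq), so Q = [I⁻(aq)]^6·[Ga³⁺(aq)]^2.
Substituting the known concentrations and solving, log [I⁻(aq)] = −0.346 and [I⁻(aq)] = 0.45 M.

0.45 M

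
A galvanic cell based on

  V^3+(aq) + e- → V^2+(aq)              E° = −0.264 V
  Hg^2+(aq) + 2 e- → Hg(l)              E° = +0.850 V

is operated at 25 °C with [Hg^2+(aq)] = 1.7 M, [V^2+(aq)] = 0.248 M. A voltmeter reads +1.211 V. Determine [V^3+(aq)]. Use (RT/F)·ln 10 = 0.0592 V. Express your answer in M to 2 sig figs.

Hg²⁺/Hg is the cathode (higher E°); E°cell = +0.850 − (−0.264) = +1.114 V with n = 2.
From the Nernst equation, log Q = n(E° − E)/0.0592 = 2·(+1.114 − (+1.211))/0.0592 = −3.277.
Balancing electrons gives Hg^2+(aq) + 2 V^2+(aq) → Hg(l) + 2 V^3+(aq); thus Q = [V^3+(aq)]^2 / ([Hg^2+(aq)]·[V^2+(aq)]^2).
Substituting the known concentrations and solving, log [V^3+(aq)] = −2.129 and [V^3+(aq)] = 0.0074 M.

0.0074 M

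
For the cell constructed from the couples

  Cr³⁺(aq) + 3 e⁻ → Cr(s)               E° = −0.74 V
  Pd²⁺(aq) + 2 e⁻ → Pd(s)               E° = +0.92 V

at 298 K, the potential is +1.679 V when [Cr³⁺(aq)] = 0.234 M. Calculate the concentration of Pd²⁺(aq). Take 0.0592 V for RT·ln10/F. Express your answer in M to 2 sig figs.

With Pd²⁺/Pd at the cathode and Cr³⁺/Cr at the anode, E°cell = +0.92 − (−0.74) = +1.66 V (n = 6).
From the Nernst equation, log Q = n(E° − E)/0.0592 = 6·(+1.66 − (+1.679))/0.0592 = −1.926.
Balancing electrons gives 3 Pd²⁺(aq) + 2 Cr(s) → 3 Pd(s) + 2 Cr³⁺(aq); thus Q = [Cr³⁺(aq)]^2 / [Pd²⁺(aq)]^3.
Solving for the unknown gives log [Pd²⁺(aq)] = 0.221, so [Pd²⁺(aq)] ≈ 1.7 M.

1.7 M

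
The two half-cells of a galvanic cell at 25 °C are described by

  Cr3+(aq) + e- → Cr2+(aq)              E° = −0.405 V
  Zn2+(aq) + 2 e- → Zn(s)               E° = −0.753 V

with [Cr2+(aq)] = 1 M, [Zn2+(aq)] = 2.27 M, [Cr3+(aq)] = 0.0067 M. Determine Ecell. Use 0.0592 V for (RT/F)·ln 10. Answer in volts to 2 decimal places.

The Cr³⁺/Cr²⁺ couple has the more positive E°, so it is the cathode; Zn²⁺/Zn is the anode.
E°cell = E°cat − E°an = −0.405 − (−0.753) = +0.348 V; n = 2.
Balancing gives 2 Cr3+(aq) + Zn(s) → 2 Cr2+(aq) + Zn2+(aq); hence Q = ([Cr2+(aq)]^2·[Zn2+(aq)]) / [Cr3+(aq)]^2 = 5.06×10^4 (log Q = 4.704).
By the Nernst equation, E = +0.348 − (0.0592/2)·(4.704) = +0.21 V.

+0.21 V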